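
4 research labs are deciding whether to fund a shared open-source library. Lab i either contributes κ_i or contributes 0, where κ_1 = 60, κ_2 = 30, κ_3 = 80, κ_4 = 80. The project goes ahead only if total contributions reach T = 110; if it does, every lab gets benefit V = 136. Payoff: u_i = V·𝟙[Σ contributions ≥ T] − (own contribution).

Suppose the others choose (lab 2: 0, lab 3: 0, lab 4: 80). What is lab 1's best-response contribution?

60

Others' total = 80. Contributing 60 brings total to 140 ≥ 110: gain V − κ_1 = 76.
Best response: 60.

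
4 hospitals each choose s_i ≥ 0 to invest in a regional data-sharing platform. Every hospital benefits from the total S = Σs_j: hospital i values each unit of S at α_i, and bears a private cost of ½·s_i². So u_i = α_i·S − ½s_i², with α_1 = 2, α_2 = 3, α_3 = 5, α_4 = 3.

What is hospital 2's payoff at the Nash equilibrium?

34.5

Hospital i's FOC: ∂u_i/∂s_i = α_i − s_i = 0, so s_i* = α_i.
NE contributions = (2, 3, 5, 3); S = 13.
u_2 = α_2·S − ½·(s_2)² = 3·13 − ½·3² = 34.5.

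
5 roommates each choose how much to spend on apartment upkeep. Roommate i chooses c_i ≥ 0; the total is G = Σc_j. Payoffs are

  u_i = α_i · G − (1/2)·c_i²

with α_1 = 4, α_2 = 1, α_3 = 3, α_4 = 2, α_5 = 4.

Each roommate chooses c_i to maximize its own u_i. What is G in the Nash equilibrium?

14

Roommate i's FOC: ∂u_i/∂c_i = α_i − c_i = 0, so c_i* = α_i.
NE contributions = (4, 1, 3, 2, 4); G = 14.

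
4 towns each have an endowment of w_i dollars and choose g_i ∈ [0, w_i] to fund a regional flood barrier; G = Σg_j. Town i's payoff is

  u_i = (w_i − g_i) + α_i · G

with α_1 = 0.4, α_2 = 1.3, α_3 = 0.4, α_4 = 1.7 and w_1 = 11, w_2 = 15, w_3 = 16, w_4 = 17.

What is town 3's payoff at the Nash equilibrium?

28.8

∂u_i/∂g_i = α_i − 1, so town i contributes w_i if α_i > 1, else 0.
α_i > 1 for i ∈ {2, 4}; NE contributions (0, 15, 0, 17), G = 32.
u_3 = (16 − 0) + 0.4·32 = 28.8.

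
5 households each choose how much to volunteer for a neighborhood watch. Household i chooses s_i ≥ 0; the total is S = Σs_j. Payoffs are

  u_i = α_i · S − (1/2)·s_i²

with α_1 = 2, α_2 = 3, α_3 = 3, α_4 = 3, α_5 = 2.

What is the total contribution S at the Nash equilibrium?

Household i's FOC: ∂u_i/∂s_i = α_i − s_i = 0, so s_i* = α_i.
NE contributions = (2, 3, 3, 3, 2); S = 13.

13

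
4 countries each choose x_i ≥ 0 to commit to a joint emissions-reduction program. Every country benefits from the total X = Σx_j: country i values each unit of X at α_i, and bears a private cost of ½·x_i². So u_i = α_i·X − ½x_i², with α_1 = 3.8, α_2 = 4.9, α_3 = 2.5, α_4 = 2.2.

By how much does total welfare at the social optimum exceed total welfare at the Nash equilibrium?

Country i's FOC: ∂u_i/∂x_i = α_i − x_i = 0, so x_i* = α_i.
NE contributions = (3.8, 4.9, 2.5, 2.2); X = 13.4.
W^NE = (Σα)·X − ½Σα_i² = 13.4² − ½·49.54 = 154.79.
Planner sets x_i = Σα_j = 13.4 for every i, so X^SO = 4·13.4 = 53.6.
W^SO = (Σα)·X^SO − ½·4·(Σα)² = (4/2)·13.4² = 359.12.
Deadweight loss = W^SO − W^NE = 204.33.

204.33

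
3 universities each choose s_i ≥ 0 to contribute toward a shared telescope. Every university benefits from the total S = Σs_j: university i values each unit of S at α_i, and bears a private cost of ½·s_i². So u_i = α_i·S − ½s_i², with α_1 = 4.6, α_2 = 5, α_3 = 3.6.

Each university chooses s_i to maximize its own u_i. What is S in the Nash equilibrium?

13.2

University i's FOC: ∂u_i/∂s_i = α_i − s_i = 0, so s_i* = α_i.
NE contributions = (4.6, 5, 3.6); S = 13.2.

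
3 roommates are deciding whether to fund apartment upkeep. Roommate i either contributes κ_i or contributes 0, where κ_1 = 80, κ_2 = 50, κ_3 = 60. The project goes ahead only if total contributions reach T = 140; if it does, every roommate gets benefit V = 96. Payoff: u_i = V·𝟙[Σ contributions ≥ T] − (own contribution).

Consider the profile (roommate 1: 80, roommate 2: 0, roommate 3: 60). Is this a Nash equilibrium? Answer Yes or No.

Yes

Total = 140 ≥ 140: provided.
Roommate 1 (pledges 80, payoff 16): dropping to 0 → total 60, payoff 0. No gain.
Roommate 2 (pledges 0, payoff 96): pledging 50 → total 190, payoff 46. No gain.
Roommate 3 (pledges 60, payoff 36): dropping to 0 → total 80, payoff 0. No gain.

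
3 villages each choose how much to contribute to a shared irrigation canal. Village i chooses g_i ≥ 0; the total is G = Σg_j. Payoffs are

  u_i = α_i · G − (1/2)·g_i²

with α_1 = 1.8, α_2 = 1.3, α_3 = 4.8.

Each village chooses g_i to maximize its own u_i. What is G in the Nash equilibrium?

7.9

Village i's FOC: ∂u_i/∂g_i = α_i − g_i = 0, so g_i* = α_i.
NE contributions = (1.8, 1.3, 4.8); G = 7.9.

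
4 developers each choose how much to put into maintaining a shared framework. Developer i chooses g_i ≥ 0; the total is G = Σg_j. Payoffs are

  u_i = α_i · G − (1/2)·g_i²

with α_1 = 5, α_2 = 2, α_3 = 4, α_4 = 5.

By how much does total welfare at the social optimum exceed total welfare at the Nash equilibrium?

291

Developer i's FOC: ∂u_i/∂g_i = α_i − g_i = 0, so g_i* = α_i.
NE contributions = (5, 2, 4, 5); G = 16.
W^NE = (Σα)·G − ½Σα_i² = 16² − ½·70 = 221.
Planner sets g_i = Σα_j = 16 for every i, so G^SO = 4·16 = 64.
W^SO = (Σα)·G^SO − ½·4·(Σα)² = (4/2)·16² = 512.
Deadweight loss = W^SO − W^NE = 291.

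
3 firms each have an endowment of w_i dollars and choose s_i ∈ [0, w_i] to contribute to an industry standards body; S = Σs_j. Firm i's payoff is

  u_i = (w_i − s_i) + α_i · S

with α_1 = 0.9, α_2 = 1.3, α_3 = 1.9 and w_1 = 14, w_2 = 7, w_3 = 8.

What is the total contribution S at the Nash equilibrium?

15

∂u_i/∂s_i = α_i − 1, so firm i contributes w_i if α_i > 1, else 0.
α_i > 1 for i ∈ {2, 3}; NE contributions (0, 7, 8), S = 15.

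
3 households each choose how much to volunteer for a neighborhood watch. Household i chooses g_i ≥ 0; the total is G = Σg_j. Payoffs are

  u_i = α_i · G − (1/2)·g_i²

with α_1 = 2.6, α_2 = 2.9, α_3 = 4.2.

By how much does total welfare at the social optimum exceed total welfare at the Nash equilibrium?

Household i's FOC: ∂u_i/∂g_i = α_i − g_i = 0, so g_i* = α_i.
NE contributions = (2.6, 2.9, 4.2); G = 9.7.
W^NE = (Σα)·G − ½Σα_i² = 9.7² − ½·32.81 = 77.685.
Planner sets g_i = Σα_j = 9.7 for every i, so G^SO = 3·9.7 = 29.1.
W^SO = (Σα)·G^SO − ½·3·(Σα)² = (3/2)·9.7² = 141.135.
Deadweight loss = W^SO − W^NE = 63.45.

63.45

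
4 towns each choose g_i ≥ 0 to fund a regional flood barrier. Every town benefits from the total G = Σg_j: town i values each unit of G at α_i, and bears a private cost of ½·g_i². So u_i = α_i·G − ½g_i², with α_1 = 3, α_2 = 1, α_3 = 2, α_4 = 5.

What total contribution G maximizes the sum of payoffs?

44

Planner FOC: ∂(Σu_j)/∂g_i = (Σα_j) − g_i = 0, so g_i^SO = Σα_j = 11 for every i; G^SO = 44.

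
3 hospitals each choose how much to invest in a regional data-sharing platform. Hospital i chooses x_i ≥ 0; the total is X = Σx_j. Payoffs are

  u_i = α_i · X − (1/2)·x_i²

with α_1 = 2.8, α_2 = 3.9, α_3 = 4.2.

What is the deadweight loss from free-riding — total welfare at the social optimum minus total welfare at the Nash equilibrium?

Hospital i's FOC: ∂u_i/∂x_i = α_i − x_i = 0, so x_i* = α_i.
NE contributions = (2.8, 3.9, 4.2); X = 10.9.
W^NE = (Σα)·X − ½Σα_i² = 10.9² − ½·40.69 = 98.465.
Planner sets x_i = Σα_j = 10.9 for every i, so X^SO = 3·10.9 = 32.7.
W^SO = (Σα)·X^SO − ½·3·(Σα)² = (3/2)·10.9² = 178.215.
Deadweight loss = W^SO − W^NE = 79.75.

79.75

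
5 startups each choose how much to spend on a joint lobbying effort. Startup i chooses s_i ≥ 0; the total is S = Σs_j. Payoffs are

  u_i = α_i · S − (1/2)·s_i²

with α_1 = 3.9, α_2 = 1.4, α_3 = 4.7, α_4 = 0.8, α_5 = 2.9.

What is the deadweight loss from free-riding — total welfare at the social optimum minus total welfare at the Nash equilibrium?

Startup i's FOC: ∂u_i/∂s_i = α_i − s_i = 0, so s_i* = α_i.
NE contributions = (3.9, 1.4, 4.7, 0.8, 2.9); S = 13.7.
W^NE = (Σα)·S − ½Σα_i² = 13.7² − ½·48.31 = 163.535.
Planner sets s_i = Σα_j = 13.7 for every i, so S^SO = 5·13.7 = 68.5.
W^SO = (Σα)·S^SO − ½·5·(Σα)² = (5/2)·13.7² = 469.225.
Deadweight loss = W^SO − W^NE = 305.69.

305.69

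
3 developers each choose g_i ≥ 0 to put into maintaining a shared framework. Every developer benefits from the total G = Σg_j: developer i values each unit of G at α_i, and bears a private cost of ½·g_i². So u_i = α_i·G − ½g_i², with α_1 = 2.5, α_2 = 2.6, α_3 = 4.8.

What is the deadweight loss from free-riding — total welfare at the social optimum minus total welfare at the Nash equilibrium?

67.03

Developer i's FOC: ∂u_i/∂g_i = α_i − g_i = 0, so g_i* = α_i.
NE contributions = (2.5, 2.6, 4.8); G = 9.9.
W^NE = (Σα)·G − ½Σα_i² = 9.9² − ½·36.05 = 79.985.
Planner sets g_i = Σα_j = 9.9 for every i, so G^SO = 3·9.9 = 29.7.
W^SO = (Σα)·G^SO − ½·3·(Σα)² = (3/2)·9.9² = 147.015.
Deadweight loss = W^SO − W^NE = 67.03.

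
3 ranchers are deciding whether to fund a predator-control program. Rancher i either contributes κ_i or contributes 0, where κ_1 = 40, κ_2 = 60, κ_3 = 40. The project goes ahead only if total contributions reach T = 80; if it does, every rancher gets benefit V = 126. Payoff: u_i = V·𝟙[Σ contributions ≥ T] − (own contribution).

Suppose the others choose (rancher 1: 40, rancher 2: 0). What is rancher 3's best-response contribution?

Others' total = 40. Contributing 40 brings total to 80 ≥ 80: gain V − κ_3 = 86.
Best response: 40.

40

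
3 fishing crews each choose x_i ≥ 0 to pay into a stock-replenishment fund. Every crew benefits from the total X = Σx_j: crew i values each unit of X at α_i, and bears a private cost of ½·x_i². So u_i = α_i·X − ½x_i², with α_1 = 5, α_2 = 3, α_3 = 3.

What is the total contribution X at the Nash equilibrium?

11

Crew i's FOC: ∂u_i/∂x_i = α_i − x_i = 0, so x_i* = α_i.
NE contributions = (5, 3, 3); X = 11.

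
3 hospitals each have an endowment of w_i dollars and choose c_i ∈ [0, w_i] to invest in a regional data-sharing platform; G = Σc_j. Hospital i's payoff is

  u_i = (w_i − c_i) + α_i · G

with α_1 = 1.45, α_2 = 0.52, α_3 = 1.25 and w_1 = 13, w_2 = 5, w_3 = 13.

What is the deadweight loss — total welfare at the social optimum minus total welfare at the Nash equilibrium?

11.1

∂u_i/∂c_i = α_i − 1, so hospital i contributes w_i if α_i > 1, else 0.
α_i > 1 for i ∈ {1, 3}; NE contributions (13, 0, 13), G = 26.
W^NE = Σw_i − G^NE + (Σα_i)·G^NE = 31 + 2.22·26 = 88.72.
Planner: ∂(Σu_j)/∂c_i = Σα_j − 1 = 2.22 > 0, so everyone contributes w_i; G^SO = 31, W^SO = 31 + 2.22·31 = 99.82.
Deadweight loss = 11.1.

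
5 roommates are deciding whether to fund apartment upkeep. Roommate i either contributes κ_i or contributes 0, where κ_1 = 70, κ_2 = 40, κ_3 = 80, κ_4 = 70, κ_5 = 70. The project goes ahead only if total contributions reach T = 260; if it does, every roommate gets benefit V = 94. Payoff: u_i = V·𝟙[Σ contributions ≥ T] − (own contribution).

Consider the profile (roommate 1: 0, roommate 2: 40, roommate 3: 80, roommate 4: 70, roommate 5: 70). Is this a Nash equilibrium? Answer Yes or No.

Total = 260 ≥ 260: provided.
Roommate 1 (pledges 0, payoff 94): pledging 70 → total 330, payoff 24. No gain.
Roommate 2 (pledges 40, payoff 54): dropping to 0 → total 220, payoff 0. No gain.
Roommate 3 (pledges 80, payoff 14): dropping to 0 → total 180, payoff 0. No gain.
Roommate 4 (pledges 70, payoff 24): dropping to 0 → total 190, payoff 0. No gain.
Roommate 5 (pledges 70, payoff 24): dropping to 0 → total 190, payoff 0. No gain.

Yes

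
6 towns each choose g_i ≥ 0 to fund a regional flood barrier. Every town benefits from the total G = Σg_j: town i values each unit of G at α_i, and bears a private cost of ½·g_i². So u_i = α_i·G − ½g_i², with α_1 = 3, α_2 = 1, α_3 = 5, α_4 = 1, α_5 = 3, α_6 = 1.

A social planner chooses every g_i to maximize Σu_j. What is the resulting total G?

84

Planner FOC: ∂(Σu_j)/∂g_i = (Σα_j) − g_i = 0, so g_i^SO = Σα_j = 14 for every i; G^SO = 84.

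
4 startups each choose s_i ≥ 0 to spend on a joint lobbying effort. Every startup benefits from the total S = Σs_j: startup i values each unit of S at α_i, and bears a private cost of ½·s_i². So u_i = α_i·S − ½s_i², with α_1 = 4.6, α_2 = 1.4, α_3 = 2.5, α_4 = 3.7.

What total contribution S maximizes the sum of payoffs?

48.8

Planner FOC: ∂(Σu_j)/∂s_i = (Σα_j) − s_i = 0, so s_i^SO = Σα_j = 12.2 for every i; S^SO = 48.8.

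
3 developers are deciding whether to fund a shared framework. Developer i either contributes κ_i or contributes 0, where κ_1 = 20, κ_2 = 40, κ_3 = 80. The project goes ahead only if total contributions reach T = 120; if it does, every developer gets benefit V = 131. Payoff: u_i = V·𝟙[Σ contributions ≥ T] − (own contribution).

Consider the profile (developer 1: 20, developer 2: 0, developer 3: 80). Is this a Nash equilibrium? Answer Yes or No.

Total = 100 < 120: not provided.
Developer 1 (pledges 20, payoff -20): dropping to 0 → total 80, payoff 0. Profitable deviation.

No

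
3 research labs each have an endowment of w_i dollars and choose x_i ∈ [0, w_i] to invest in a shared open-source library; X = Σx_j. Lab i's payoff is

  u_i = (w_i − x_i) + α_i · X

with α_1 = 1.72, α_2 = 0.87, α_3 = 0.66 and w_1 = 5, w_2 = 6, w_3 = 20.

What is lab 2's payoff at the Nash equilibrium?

10.35

∂u_i/∂x_i = α_i − 1, so lab i contributes w_i if α_i > 1, else 0.
α_i > 1 for i ∈ {1}; NE contributions (5, 0, 0), X = 5.
u_2 = (6 − 0) + 0.87·5 = 10.35.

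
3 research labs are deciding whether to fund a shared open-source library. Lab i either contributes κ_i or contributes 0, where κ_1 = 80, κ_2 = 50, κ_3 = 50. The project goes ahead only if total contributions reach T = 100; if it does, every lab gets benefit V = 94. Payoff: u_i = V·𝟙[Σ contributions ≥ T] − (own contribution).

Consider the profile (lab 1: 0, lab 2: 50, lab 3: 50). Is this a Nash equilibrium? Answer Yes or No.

Total = 100 ≥ 100: provided.
Lab 1 (pledges 0, payoff 94): pledging 80 → total 180, payoff 14. No gain.
Lab 2 (pledges 50, payoff 44): dropping to 0 → total 50, payoff 0. No gain.
Lab 3 (pledges 50, payoff 44): dropping to 0 → total 50, payoff 0. No gain.

Yes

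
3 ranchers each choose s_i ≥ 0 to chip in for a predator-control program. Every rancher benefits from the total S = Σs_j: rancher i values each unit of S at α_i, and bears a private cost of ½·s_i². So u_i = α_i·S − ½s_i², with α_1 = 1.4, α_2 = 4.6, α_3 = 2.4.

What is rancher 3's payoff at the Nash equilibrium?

17.28

Rancher i's FOC: ∂u_i/∂s_i = α_i − s_i = 0, so s_i* = α_i.
NE contributions = (1.4, 4.6, 2.4); S = 8.4.
u_3 = α_3·S − ½·(s_3)² = 2.4·8.4 − ½·2.4² = 17.28.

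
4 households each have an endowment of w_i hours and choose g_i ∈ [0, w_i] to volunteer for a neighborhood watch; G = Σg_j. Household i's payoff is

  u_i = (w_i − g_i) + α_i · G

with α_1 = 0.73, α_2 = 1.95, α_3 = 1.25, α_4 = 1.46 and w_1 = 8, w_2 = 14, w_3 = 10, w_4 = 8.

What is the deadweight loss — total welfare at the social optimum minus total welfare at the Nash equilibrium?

35.12

∂u_i/∂g_i = α_i − 1, so household i contributes w_i if α_i > 1, else 0.
α_i > 1 for i ∈ {2, 3, 4}; NE contributions (0, 14, 10, 8), G = 32.
W^NE = Σw_i − G^NE + (Σα_i)·G^NE = 40 + 4.39·32 = 180.48.
Planner: ∂(Σu_j)/∂g_i = Σα_j − 1 = 4.39 > 0, so everyone contributes w_i; G^SO = 40, W^SO = 40 + 4.39·40 = 215.6.
Deadweight loss = 35.12.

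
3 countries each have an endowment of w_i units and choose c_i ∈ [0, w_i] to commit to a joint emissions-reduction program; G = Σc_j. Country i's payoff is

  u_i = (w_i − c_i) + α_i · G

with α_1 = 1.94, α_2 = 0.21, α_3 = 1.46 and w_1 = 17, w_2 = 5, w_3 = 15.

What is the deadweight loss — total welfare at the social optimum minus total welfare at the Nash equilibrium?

13.05

∂u_i/∂c_i = α_i − 1, so country i contributes w_i if α_i > 1, else 0.
α_i > 1 for i ∈ {1, 3}; NE contributions (17, 0, 15), G = 32.
W^NE = Σw_i − G^NE + (Σα_i)·G^NE = 37 + 2.61·32 = 120.52.
Planner: ∂(Σu_j)/∂c_i = Σα_j − 1 = 2.61 > 0, so everyone contributes w_i; G^SO = 37, W^SO = 37 + 2.61·37 = 133.57.
Deadweight loss = 13.05.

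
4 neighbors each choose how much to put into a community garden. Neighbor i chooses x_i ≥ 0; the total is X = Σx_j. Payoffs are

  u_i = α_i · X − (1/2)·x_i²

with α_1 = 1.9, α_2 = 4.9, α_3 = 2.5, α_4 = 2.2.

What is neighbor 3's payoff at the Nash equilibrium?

25.625

Neighbor i's FOC: ∂u_i/∂x_i = α_i − x_i = 0, so x_i* = α_i.
NE contributions = (1.9, 4.9, 2.5, 2.2); X = 11.5.
u_3 = α_3·X − ½·(x_3)² = 2.5·11.5 − ½·2.5² = 25.625.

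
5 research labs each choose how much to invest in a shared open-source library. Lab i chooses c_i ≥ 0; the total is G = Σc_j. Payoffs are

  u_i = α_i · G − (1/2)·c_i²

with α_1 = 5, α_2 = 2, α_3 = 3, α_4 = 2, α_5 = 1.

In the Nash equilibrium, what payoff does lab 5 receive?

Lab i's FOC: ∂u_i/∂c_i = α_i − c_i = 0, so c_i* = α_i.
NE contributions = (5, 2, 3, 2, 1); G = 13.
u_5 = α_5·G − ½·(c_5)² = 1·13 − ½·1² = 12.5.

12.5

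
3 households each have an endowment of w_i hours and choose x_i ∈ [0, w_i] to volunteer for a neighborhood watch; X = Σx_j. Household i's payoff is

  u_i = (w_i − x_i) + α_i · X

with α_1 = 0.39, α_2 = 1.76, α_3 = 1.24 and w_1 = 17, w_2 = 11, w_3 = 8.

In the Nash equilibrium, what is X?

∂u_i/∂x_i = α_i − 1, so household i contributes w_i if α_i > 1, else 0.
α_i > 1 for i ∈ {2, 3}; NE contributions (0, 11, 8), X = 19.

19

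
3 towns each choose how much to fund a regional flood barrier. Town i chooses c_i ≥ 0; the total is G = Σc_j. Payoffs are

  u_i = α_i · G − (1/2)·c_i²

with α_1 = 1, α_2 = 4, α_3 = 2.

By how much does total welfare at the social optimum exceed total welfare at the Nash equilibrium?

35

Town i's FOC: ∂u_i/∂c_i = α_i − c_i = 0, so c_i* = α_i.
NE contributions = (1, 4, 2); G = 7.
W^NE = (Σα)·G − ½Σα_i² = 7² − ½·21 = 38.5.
Planner sets c_i = Σα_j = 7 for every i, so G^SO = 3·7 = 21.
W^SO = (Σα)·G^SO − ½·3·(Σα)² = (3/2)·7² = 73.5.
Deadweight loss = W^SO − W^NE = 35.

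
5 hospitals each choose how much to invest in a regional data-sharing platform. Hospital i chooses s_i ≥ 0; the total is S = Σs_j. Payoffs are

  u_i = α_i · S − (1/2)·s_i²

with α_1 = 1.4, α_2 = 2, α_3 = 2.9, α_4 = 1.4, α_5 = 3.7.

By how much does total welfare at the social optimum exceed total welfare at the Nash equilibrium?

Hospital i's FOC: ∂u_i/∂s_i = α_i − s_i = 0, so s_i* = α_i.
NE contributions = (1.4, 2, 2.9, 1.4, 3.7); S = 11.4.
W^NE = (Σα)·S − ½Σα_i² = 11.4² − ½·30.02 = 114.95.
Planner sets s_i = Σα_j = 11.4 for every i, so S^SO = 5·11.4 = 57.
W^SO = (Σα)·S^SO − ½·5·(Σα)² = (5/2)·11.4² = 324.9.
Deadweight loss = W^SO − W^NE = 209.95.

209.95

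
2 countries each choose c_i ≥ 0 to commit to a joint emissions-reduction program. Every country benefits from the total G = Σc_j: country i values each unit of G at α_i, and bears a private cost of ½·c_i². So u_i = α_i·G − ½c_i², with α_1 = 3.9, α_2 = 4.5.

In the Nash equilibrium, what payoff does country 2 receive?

27.675

Country i's FOC: ∂u_i/∂c_i = α_i − c_i = 0, so c_i* = α_i.
NE contributions = (3.9, 4.5); G = 8.4.
u_2 = α_2·G − ½·(c_2)² = 4.5·8.4 − ½·4.5² = 27.675.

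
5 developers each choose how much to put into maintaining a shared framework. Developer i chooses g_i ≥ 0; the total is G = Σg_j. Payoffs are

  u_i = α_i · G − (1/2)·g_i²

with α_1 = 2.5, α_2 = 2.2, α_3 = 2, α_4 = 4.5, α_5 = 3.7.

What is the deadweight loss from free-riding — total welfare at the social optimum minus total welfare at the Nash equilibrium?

357.53

Developer i's FOC: ∂u_i/∂g_i = α_i − g_i = 0, so g_i* = α_i.
NE contributions = (2.5, 2.2, 2, 4.5, 3.7); G = 14.9.
W^NE = (Σα)·G − ½Σα_i² = 14.9² − ½·49.03 = 197.495.
Planner sets g_i = Σα_j = 14.9 for every i, so G^SO = 5·14.9 = 74.5.
W^SO = (Σα)·G^SO − ½·5·(Σα)² = (5/2)·14.9² = 555.025.
Deadweight loss = W^SO − W^NE = 357.53.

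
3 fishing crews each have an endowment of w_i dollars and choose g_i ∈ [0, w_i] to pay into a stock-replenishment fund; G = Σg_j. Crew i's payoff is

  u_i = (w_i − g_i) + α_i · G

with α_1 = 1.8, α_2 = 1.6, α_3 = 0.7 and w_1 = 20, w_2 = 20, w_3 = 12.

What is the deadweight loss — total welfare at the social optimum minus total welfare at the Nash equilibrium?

∂u_i/∂g_i = α_i − 1, so crew i contributes w_i if α_i > 1, else 0.
α_i > 1 for i ∈ {1, 2}; NE contributions (20, 20, 0), G = 40.
W^NE = Σw_i − G^NE + (Σα_i)·G^NE = 52 + 3.1·40 = 176.
Planner: ∂(Σu_j)/∂g_i = Σα_j − 1 = 3.1 > 0, so everyone contributes w_i; G^SO = 52, W^SO = 52 + 3.1·52 = 213.2.
Deadweight loss = 37.2.

37.2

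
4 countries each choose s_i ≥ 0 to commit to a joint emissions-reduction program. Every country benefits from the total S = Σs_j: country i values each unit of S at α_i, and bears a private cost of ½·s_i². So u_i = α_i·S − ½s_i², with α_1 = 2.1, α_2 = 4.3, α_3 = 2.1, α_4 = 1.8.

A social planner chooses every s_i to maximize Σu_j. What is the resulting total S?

41.2

Planner FOC: ∂(Σu_j)/∂s_i = (Σα_j) − s_i = 0, so s_i^SO = Σα_j = 10.3 for every i; S^SO = 41.2.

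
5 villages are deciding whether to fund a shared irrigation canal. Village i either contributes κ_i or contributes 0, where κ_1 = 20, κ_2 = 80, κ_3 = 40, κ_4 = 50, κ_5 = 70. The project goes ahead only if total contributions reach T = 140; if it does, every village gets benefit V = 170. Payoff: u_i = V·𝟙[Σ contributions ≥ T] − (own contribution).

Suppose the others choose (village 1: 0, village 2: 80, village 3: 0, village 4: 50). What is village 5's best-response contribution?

Others' total = 130. Contributing 70 brings total to 200 ≥ 140: gain V − κ_5 = 100.
Best response: 70.

70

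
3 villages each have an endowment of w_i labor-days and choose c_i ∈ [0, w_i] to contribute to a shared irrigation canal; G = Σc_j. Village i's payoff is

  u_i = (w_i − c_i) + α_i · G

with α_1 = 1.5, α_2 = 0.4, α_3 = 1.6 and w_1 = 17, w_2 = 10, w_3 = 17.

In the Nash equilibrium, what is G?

∂u_i/∂c_i = α_i − 1, so village i contributes w_i if α_i > 1, else 0.
α_i > 1 for i ∈ {1, 3}; NE contributions (17, 0, 17), G = 34.

34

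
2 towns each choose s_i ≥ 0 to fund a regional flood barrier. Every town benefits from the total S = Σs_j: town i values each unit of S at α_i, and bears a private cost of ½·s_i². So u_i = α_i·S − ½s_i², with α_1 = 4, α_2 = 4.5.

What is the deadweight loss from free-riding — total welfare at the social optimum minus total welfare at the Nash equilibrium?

18.125

Town i's FOC: ∂u_i/∂s_i = α_i − s_i = 0, so s_i* = α_i.
NE contributions = (4, 4.5); S = 8.5.
W^NE = (Σα)·S − ½Σα_i² = 8.5² − ½·36.25 = 54.125.
Planner sets s_i = Σα_j = 8.5 for every i, so S^SO = 2·8.5 = 17.
W^SO = (Σα)·S^SO − ½·2·(Σα)² = (2/2)·8.5² = 72.25.
Deadweight loss = W^SO − W^NE = 18.125.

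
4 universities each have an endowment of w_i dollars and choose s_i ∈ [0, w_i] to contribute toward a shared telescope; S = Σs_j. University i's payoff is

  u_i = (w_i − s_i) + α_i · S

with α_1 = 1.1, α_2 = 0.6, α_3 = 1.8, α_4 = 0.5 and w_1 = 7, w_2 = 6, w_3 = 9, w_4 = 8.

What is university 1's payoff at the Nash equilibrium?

∂u_i/∂s_i = α_i − 1, so university i contributes w_i if α_i > 1, else 0.
α_i > 1 for i ∈ {1, 3}; NE contributions (7, 0, 9, 0), S = 16.
u_1 = (7 − 7) + 1.1·16 = 17.6.

17.6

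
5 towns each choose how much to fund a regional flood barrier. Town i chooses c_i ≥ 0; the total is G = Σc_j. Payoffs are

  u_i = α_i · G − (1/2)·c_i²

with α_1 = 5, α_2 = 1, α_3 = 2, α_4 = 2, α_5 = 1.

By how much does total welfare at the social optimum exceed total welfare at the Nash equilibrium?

Town i's FOC: ∂u_i/∂c_i = α_i − c_i = 0, so c_i* = α_i.
NE contributions = (5, 1, 2, 2, 1); G = 11.
W^NE = (Σα)·G − ½Σα_i² = 11² − ½·35 = 103.5.
Planner sets c_i = Σα_j = 11 for every i, so G^SO = 5·11 = 55.
W^SO = (Σα)·G^SO − ½·5·(Σα)² = (5/2)·11² = 302.5.
Deadweight loss = W^SO − W^NE = 199.

199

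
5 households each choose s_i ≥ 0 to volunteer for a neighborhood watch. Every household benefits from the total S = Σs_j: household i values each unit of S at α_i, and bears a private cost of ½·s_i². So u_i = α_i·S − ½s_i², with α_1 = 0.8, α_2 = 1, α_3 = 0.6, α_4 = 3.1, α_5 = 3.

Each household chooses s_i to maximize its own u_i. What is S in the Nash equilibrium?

8.5

Household i's FOC: ∂u_i/∂s_i = α_i − s_i = 0, so s_i* = α_i.
NE contributions = (0.8, 1, 0.6, 3.1, 3); S = 8.5.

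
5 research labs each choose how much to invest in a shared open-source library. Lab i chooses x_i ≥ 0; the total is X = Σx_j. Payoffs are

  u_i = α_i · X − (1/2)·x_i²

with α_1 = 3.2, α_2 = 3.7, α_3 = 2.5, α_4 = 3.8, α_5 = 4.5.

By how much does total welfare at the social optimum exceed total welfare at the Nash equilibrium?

Lab i's FOC: ∂u_i/∂x_i = α_i − x_i = 0, so x_i* = α_i.
NE contributions = (3.2, 3.7, 2.5, 3.8, 4.5); X = 17.7.
W^NE = (Σα)·X − ½Σα_i² = 17.7² − ½·64.87 = 280.855.
Planner sets x_i = Σα_j = 17.7 for every i, so X^SO = 5·17.7 = 88.5.
W^SO = (Σα)·X^SO − ½·5·(Σα)² = (5/2)·17.7² = 783.225.
Deadweight loss = W^SO − W^NE = 502.37.

502.37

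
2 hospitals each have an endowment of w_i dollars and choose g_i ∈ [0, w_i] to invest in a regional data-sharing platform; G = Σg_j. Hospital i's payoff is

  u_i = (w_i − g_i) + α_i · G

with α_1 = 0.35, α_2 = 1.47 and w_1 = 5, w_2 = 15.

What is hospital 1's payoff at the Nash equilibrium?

10.25

∂u_i/∂g_i = α_i − 1, so hospital i contributes w_i if α_i > 1, else 0.
α_i > 1 for i ∈ {2}; NE contributions (0, 15), G = 15.
u_1 = (5 − 0) + 0.35·15 = 10.25.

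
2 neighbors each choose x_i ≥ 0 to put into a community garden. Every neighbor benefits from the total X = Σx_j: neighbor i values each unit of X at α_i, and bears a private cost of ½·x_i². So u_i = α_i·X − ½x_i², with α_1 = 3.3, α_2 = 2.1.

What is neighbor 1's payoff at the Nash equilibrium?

Neighbor i's FOC: ∂u_i/∂x_i = α_i − x_i = 0, so x_i* = α_i.
NE contributions = (3.3, 2.1); X = 5.4.
u_1 = α_1·X − ½·(x_1)² = 3.3·5.4 − ½·3.3² = 12.375.

12.375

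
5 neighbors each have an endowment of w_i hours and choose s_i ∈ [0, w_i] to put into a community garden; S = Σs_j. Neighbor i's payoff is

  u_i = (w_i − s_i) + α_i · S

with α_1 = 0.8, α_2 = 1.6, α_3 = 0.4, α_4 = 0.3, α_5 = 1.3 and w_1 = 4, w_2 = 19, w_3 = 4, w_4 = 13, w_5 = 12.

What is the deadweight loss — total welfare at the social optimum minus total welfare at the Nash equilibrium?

∂u_i/∂s_i = α_i − 1, so neighbor i contributes w_i if α_i > 1, else 0.
α_i > 1 for i ∈ {2, 5}; NE contributions (0, 19, 0, 0, 12), S = 31.
W^NE = Σw_i − S^NE + (Σα_i)·S^NE = 52 + 3.4·31 = 157.4.
Planner: ∂(Σu_j)/∂s_i = Σα_j − 1 = 3.4 > 0, so everyone contributes w_i; S^SO = 52, W^SO = 52 + 3.4·52 = 228.8.
Deadweight loss = 71.4.

71.4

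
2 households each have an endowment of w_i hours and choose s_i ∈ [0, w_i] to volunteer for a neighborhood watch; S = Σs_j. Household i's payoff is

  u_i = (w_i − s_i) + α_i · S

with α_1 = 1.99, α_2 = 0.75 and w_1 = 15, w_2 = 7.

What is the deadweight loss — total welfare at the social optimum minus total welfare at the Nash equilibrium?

12.18

∂u_i/∂s_i = α_i − 1, so household i contributes w_i if α_i > 1, else 0.
α_i > 1 for i ∈ {1}; NE contributions (15, 0), S = 15.
W^NE = Σw_i − S^NE + (Σα_i)·S^NE = 22 + 1.74·15 = 48.1.
Planner: ∂(Σu_j)/∂s_i = Σα_j − 1 = 1.74 > 0, so everyone contributes w_i; S^SO = 22, W^SO = 22 + 1.74·22 = 60.28.
Deadweight loss = 12.18.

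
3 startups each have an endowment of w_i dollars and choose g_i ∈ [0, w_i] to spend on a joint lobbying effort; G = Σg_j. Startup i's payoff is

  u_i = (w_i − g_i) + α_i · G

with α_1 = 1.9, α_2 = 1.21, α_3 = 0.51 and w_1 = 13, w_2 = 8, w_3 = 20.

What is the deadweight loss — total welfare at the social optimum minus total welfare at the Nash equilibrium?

52.4

∂u_i/∂g_i = α_i − 1, so startup i contributes w_i if α_i > 1, else 0.
α_i > 1 for i ∈ {1, 2}; NE contributions (13, 8, 0), G = 21.
W^NE = Σw_i − G^NE + (Σα_i)·G^NE = 41 + 2.62·21 = 96.02.
Planner: ∂(Σu_j)/∂g_i = Σα_j − 1 = 2.62 > 0, so everyone contributes w_i; G^SO = 41, W^SO = 41 + 2.62·41 = 148.42.
Deadweight loss = 52.4.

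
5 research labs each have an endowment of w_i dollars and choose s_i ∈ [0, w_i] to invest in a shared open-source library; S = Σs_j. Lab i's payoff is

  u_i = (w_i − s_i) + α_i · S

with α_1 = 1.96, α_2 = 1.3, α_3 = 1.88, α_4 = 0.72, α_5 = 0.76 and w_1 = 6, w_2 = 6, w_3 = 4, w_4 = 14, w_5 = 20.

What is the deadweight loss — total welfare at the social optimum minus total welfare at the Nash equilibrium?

191.08

∂u_i/∂s_i = α_i − 1, so lab i contributes w_i if α_i > 1, else 0.
α_i > 1 for i ∈ {1, 2, 3}; NE contributions (6, 6, 4, 0, 0), S = 16.
W^NE = Σw_i − S^NE + (Σα_i)·S^NE = 50 + 5.62·16 = 139.92.
Planner: ∂(Σu_j)/∂s_i = Σα_j − 1 = 5.62 > 0, so everyone contributes w_i; S^SO = 50, W^SO = 50 + 5.62·50 = 331.
Deadweight loss = 191.08.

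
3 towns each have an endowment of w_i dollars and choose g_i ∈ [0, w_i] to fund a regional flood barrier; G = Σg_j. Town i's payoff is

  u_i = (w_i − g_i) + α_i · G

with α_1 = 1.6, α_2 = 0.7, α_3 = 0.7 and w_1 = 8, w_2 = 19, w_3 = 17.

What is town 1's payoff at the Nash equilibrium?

∂u_i/∂g_i = α_i − 1, so town i contributes w_i if α_i > 1, else 0.
α_i > 1 for i ∈ {1}; NE contributions (8, 0, 0), G = 8.
u_1 = (8 − 8) + 1.6·8 = 12.8.

12.8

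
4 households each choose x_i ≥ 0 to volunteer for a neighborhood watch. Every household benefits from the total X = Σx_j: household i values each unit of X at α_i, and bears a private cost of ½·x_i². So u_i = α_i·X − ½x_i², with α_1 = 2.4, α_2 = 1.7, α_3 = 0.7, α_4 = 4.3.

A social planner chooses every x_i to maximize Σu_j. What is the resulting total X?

Planner FOC: ∂(Σu_j)/∂x_i = (Σα_j) − x_i = 0, so x_i^SO = Σα_j = 9.1 for every i; X^SO = 36.4.

36.4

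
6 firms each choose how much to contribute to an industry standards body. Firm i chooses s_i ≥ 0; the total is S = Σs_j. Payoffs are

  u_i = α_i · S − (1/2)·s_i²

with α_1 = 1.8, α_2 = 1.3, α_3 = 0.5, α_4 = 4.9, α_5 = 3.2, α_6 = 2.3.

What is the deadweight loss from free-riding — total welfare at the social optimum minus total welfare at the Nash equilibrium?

Firm i's FOC: ∂u_i/∂s_i = α_i − s_i = 0, so s_i* = α_i.
NE contributions = (1.8, 1.3, 0.5, 4.9, 3.2, 2.3); S = 14.
W^NE = (Σα)·S − ½Σα_i² = 14² − ½·44.72 = 173.64.
Planner sets s_i = Σα_j = 14 for every i, so S^SO = 6·14 = 84.
W^SO = (Σα)·S^SO − ½·6·(Σα)² = (6/2)·14² = 588.
Deadweight loss = W^SO − W^NE = 414.36.

414.36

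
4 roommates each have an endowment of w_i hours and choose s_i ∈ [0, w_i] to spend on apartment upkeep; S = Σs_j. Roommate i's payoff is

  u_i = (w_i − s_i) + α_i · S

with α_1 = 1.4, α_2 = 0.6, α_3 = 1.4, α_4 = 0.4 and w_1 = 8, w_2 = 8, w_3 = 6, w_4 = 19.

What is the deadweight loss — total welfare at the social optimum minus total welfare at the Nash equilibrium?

∂u_i/∂s_i = α_i − 1, so roommate i contributes w_i if α_i > 1, else 0.
α_i > 1 for i ∈ {1, 3}; NE contributions (8, 0, 6, 0), S = 14.
W^NE = Σw_i − S^NE + (Σα_i)·S^NE = 41 + 2.8·14 = 80.2.
Planner: ∂(Σu_j)/∂s_i = Σα_j − 1 = 2.8 > 0, so everyone contributes w_i; S^SO = 41, W^SO = 41 + 2.8·41 = 155.8.
Deadweight loss = 75.6.

75.6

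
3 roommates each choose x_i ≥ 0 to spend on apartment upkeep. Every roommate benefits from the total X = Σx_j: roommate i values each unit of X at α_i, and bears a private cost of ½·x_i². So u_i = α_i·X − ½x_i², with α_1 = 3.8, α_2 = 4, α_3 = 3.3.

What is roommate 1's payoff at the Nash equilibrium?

Roommate i's FOC: ∂u_i/∂x_i = α_i − x_i = 0, so x_i* = α_i.
NE contributions = (3.8, 4, 3.3); X = 11.1.
u_1 = α_1·X − ½·(x_1)² = 3.8·11.1 − ½·3.8² = 34.96.

34.96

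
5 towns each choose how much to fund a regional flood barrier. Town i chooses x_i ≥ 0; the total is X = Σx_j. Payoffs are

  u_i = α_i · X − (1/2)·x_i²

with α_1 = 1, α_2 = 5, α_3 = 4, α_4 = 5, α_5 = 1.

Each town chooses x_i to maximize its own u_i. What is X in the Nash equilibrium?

Town i's FOC: ∂u_i/∂x_i = α_i − x_i = 0, so x_i* = α_i.
NE contributions = (1, 5, 4, 5, 1); X = 16.

16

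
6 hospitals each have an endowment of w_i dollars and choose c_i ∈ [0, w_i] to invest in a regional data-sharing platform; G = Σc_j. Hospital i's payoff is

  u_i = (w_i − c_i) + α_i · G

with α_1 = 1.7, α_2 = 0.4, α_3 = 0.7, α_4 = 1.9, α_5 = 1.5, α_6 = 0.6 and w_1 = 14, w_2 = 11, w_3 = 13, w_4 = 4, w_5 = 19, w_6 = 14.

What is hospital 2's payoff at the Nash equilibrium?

∂u_i/∂c_i = α_i − 1, so hospital i contributes w_i if α_i > 1, else 0.
α_i > 1 for i ∈ {1, 4, 5}; NE contributions (14, 0, 0, 4, 19, 0), G = 37.
u_2 = (11 − 0) + 0.4·37 = 25.8.

25.8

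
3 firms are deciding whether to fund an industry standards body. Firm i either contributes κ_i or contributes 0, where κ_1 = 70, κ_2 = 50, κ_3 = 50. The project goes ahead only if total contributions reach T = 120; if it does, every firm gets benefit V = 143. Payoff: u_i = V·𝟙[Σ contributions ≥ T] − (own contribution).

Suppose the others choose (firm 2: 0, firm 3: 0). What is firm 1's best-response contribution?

Others' total = 0. Even contributing 70 gives 70 < 120: no benefit either way.
Best response: 0.

0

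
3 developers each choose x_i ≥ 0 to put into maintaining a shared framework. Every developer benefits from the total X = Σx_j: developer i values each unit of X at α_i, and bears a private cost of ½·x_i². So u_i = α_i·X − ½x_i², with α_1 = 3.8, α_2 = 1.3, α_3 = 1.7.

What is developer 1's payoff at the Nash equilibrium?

Developer i's FOC: ∂u_i/∂x_i = α_i − x_i = 0, so x_i* = α_i.
NE contributions = (3.8, 1.3, 1.7); X = 6.8.
u_1 = α_1·X − ½·(x_1)² = 3.8·6.8 − ½·3.8² = 18.62.

18.62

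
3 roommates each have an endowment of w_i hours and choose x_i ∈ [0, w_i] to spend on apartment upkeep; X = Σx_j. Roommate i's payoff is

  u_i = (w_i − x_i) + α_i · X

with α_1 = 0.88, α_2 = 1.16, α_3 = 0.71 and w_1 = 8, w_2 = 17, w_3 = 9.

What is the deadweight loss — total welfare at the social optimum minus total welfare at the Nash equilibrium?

29.75

∂u_i/∂x_i = α_i − 1, so roommate i contributes w_i if α_i > 1, else 0.
α_i > 1 for i ∈ {2}; NE contributions (0, 17, 0), X = 17.
W^NE = Σw_i − X^NE + (Σα_i)·X^NE = 34 + 1.75·17 = 63.75.
Planner: ∂(Σu_j)/∂x_i = Σα_j − 1 = 1.75 > 0, so everyone contributes w_i; X^SO = 34, W^SO = 34 + 1.75·34 = 93.5.
Deadweight loss = 29.75.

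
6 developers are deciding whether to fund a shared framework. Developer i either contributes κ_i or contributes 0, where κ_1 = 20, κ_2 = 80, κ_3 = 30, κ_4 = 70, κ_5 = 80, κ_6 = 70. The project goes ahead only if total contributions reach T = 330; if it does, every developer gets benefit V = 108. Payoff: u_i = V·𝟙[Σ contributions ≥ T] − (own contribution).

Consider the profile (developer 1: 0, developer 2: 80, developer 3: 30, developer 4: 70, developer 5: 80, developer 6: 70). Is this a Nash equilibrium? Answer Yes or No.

Yes

Total = 330 ≥ 330: provided.
Developer 1 (pledges 0, payoff 108): pledging 20 → total 350, payoff 88. No gain.
Developer 2 (pledges 80, payoff 28): dropping to 0 → total 250, payoff 0. No gain.
Developer 3 (pledges 30, payoff 78): dropping to 0 → total 300, payoff 0. No gain.
Developer 4 (pledges 70, payoff 38): dropping to 0 → total 260, payoff 0. No gain.
Developer 5 (pledges 80, payoff 28): dropping to 0 → total 250, payoff 0. No gain.
Developer 6 (pledges 70, payoff 38): dropping to 0 → total 260, payoff 0. No gain.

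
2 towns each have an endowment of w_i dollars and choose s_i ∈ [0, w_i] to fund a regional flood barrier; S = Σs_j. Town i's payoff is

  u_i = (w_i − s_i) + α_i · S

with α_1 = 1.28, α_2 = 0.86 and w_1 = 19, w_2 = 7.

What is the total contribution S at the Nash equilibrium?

∂u_i/∂s_i = α_i − 1, so town i contributes w_i if α_i > 1, else 0.
α_i > 1 for i ∈ {1}; NE contributions (19, 0), S = 19.

19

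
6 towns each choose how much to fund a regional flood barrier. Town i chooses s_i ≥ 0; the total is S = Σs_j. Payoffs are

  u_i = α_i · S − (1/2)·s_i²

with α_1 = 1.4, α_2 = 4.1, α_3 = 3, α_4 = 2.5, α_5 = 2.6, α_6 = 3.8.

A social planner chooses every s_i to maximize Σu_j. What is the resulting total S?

Planner FOC: ∂(Σu_j)/∂s_i = (Σα_j) − s_i = 0, so s_i^SO = Σα_j = 17.4 for every i; S^SO = 104.4.

104.4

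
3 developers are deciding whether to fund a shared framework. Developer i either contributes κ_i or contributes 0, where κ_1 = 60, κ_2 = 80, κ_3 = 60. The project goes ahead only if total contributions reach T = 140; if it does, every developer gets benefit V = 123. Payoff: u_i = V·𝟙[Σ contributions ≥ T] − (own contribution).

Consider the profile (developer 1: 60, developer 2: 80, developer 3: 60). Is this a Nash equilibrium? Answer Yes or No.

Total = 200 ≥ 140: provided.
Developer 1 (pledges 60, payoff 63): dropping to 0 → total 140, payoff 123. Profitable deviation.

No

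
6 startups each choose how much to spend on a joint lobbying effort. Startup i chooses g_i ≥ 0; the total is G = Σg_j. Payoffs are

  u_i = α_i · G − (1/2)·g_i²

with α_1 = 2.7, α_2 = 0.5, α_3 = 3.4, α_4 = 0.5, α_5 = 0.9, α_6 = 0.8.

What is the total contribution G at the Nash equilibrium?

Startup i's FOC: ∂u_i/∂g_i = α_i − g_i = 0, so g_i* = α_i.
NE contributions = (2.7, 0.5, 3.4, 0.5, 0.9, 0.8); G = 8.8.

8.8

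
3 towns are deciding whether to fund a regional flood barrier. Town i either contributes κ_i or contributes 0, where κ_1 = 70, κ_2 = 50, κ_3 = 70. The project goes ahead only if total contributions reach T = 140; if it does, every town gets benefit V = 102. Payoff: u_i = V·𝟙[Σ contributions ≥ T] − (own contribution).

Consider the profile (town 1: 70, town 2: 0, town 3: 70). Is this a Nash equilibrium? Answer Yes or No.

Total = 140 ≥ 140: provided.
Town 1 (pledges 70, payoff 32): dropping to 0 → total 70, payoff 0. No gain.
Town 2 (pledges 0, payoff 102): pledging 50 → total 190, payoff 52. No gain.
Town 3 (pledges 70, payoff 32): dropping to 0 → total 70, payoff 0. No gain.

Yes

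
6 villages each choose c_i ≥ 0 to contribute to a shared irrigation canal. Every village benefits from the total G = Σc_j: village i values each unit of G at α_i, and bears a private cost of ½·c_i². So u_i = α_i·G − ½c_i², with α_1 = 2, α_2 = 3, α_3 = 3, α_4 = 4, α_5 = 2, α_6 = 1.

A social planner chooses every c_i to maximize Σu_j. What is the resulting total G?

90

Planner FOC: ∂(Σu_j)/∂c_i = (Σα_j) − c_i = 0, so c_i^SO = Σα_j = 15 for every i; G^SO = 90.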